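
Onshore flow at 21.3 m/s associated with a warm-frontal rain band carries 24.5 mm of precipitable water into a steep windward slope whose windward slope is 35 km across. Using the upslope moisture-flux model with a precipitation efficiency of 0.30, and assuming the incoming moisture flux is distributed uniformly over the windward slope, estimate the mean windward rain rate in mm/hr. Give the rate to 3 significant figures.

R ≈ 16.1 mm/hr

Incoming column moisture flux per unit ridge length: F = V × PW = 21.3 × 24.5 = 521.85 mm·m/s.
Spread over the 35 km slope with efficiency ε = 0.30: R = ε·F/W = 0.30 × 521.85 / 35000 m = 4.473e-03 mm/s.
R = 4.473e-03 × 3600 = 16.1 mm/hr.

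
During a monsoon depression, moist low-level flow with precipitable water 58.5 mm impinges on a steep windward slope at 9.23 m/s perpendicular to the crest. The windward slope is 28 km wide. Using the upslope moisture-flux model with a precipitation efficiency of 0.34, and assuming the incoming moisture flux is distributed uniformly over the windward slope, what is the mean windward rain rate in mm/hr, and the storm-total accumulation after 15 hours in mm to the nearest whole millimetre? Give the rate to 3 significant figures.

R ≈ 23.6 mm/hr; total ≈ 354 mm

Incoming column moisture flux per unit ridge length: F = V × PW = 9.23 × 58.5 = 539.955 mm·m/s.
Spread over the 28 km slope with efficiency ε = 0.34: R = ε·F/W = 0.34 × 539.955 / 28000 m = 6.557e-03 mm/s.
R = 6.557e-03 × 3600 = 23.6 mm/hr.
Over 15 h: total = 23.6 × 15 = 354 mm.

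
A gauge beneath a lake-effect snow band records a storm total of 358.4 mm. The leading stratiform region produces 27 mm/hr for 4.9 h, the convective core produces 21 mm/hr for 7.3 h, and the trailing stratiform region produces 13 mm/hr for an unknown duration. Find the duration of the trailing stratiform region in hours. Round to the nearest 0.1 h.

duration ≈ 5.6 h

Known phases: 27 × 4.9 + 21 × 7.3 = 132.3 + 153.3 = 285.6 mm.
Remaining depth = 358.4 − 285.6 = 72.8 mm.
Duration = 72.8 / 13 = 5.6 h.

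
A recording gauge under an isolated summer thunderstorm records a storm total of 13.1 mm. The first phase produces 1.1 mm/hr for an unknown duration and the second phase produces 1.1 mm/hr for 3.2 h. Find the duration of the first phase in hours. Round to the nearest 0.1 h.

Known phases: 1.1 × 3.2 = 3.52 mm.
Remaining depth = 13.1 − 3.52 = 9.58 mm.
Duration = 9.58 / 1.1 = 8.7 h.

duration ≈ 8.7 h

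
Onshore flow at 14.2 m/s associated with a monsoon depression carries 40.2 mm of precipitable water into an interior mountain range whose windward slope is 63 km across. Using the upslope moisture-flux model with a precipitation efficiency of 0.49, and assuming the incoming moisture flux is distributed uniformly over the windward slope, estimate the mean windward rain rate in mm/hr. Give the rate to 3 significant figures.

Incoming column moisture flux per unit ridge length: F = V × PW = 14.2 × 40.2 = 570.84 mm·m/s.
Spread over the 63 km slope with efficiency ε = 0.49: R = ε·F/W = 0.49 × 570.84 / 63000 m = 4.440e-03 mm/s.
R = 4.440e-03 × 3600 = 16.0 mm/hr.

R ≈ 16.0 mm/hr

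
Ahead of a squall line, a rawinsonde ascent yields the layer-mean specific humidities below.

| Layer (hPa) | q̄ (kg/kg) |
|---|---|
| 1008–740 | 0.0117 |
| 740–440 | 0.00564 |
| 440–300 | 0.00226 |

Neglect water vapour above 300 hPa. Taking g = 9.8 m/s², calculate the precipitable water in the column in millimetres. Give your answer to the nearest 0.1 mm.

Precipitable water is the column-integrated vapour mass per unit area: PW = (1/g) Σ q̄ Δp, with q in kg/kg and Δp in Pa (1 kg/m² of water = 1 mm).
Layer 1008–740 hPa: Δp = 268 hPa = 26800 Pa, q̄ = 0.0117 kg/kg → 0.0117 × 26800 / 9.8 = 32.00 mm
Layer 740–440 hPa: Δp = 300 hPa = 30000 Pa, q̄ = 0.00564 kg/kg → 0.00564 × 30000 / 9.8 = 17.27 mm
Layer 440–300 hPa: Δp = 140 hPa = 14000 Pa, q̄ = 0.00226 kg/kg → 0.00226 × 14000 / 9.8 = 3.23 mm
PW = 32.00 + 17.27 + 3.23 = 52.50 ≈ 52.5 mm.

PW ≈ 52.5 mm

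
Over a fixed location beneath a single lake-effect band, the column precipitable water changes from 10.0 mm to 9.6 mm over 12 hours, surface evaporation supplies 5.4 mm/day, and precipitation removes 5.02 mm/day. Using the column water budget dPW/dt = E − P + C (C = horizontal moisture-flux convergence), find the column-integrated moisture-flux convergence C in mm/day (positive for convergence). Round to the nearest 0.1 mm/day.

C ≈ -1.2 mm/day

dPW/dt = (9.6 − 10.0) mm / (12/24 day) = -0.800 mm/day.
C = dPW/dt − E + P = (-0.800) − 5.4 + 5.02 = -1.2 mm/day.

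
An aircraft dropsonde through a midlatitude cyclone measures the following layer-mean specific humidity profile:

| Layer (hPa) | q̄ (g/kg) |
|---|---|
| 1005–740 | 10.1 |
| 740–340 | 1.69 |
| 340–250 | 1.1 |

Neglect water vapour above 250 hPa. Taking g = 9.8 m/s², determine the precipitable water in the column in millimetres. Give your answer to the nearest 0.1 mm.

PW ≈ 35.2 mm

Precipitable water is the column-integrated vapour mass per unit area: PW = (1/g) Σ q̄ Δp, with q in kg/kg and Δp in Pa (1 kg/m² of water = 1 mm).
Layer 1005–740 hPa: Δp = 265 hPa = 26500 Pa, q̄ = 0.0101 kg/kg → 0.0101 × 26500 / 9.8 = 27.31 mm
Layer 740–340 hPa: Δp = 400 hPa = 40000 Pa, q̄ = 0.00169 kg/kg → 0.00169 × 40000 / 9.8 = 6.90 mm
Layer 340–250 hPa: Δp = 90 hPa = 9000 Pa, q̄ = 0.0011 kg/kg → 0.0011 × 9000 / 9.8 = 1.01 mm
PW = 27.31 + 6.90 + 1.01 = 35.22 ≈ 35.2 mm.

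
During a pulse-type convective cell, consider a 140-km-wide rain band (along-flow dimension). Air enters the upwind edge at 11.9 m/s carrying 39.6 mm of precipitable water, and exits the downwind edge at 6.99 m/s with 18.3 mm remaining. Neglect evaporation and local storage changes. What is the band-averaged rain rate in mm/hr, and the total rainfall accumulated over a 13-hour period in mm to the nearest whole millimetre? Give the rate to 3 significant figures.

R ≈ 8.83 mm/hr; total ≈ 115 mm

Column moisture flux per unit crosswind length is F = V × PW.
Inflow: F_in = 11.9 × 39.6 = 471.24 mm·m/s
Outflow: F_out = 6.99 × 18.3 = 127.917 mm·m/s
Steady-state rate R = (F_in − F_out)/L = (471.24 − 127.917) / 140000 m = 2.452e-03 mm/s.
R = 2.452e-03 × 3600 = 8.83 mm/hr.
Over 13 h: total = 8.83 × 13 = 114.79 ≈ 115 mm.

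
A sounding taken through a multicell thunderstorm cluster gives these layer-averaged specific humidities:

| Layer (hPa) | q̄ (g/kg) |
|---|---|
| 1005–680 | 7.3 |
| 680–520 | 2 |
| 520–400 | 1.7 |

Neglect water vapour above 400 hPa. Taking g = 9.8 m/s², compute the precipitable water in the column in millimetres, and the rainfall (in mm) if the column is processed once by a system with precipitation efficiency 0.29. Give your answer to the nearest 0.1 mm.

Precipitable water is the column-integrated vapour mass per unit area: PW = (1/g) Σ q̄ Δp, with q in kg/kg and Δp in Pa (1 kg/m² of water = 1 mm).
Layer 1005–680 hPa: Δp = 325 hPa = 32500 Pa, q̄ = 0.0073 kg/kg → 0.0073 × 32500 / 9.8 = 24.21 mm
Layer 680–520 hPa: Δp = 160 hPa = 16000 Pa, q̄ = 0.002 kg/kg → 0.002 × 16000 / 9.8 = 3.27 mm
Layer 520–400 hPa: Δp = 120 hPa = 12000 Pa, q̄ = 0.0017 kg/kg → 0.0017 × 12000 / 9.8 = 2.08 mm
PW = 24.21 + 3.27 + 2.08 = 29.56 ≈ 29.6 mm.
Rainfall = ε × PW = 0.29 × 29.6 = 8.6 mm.

PW ≈ 29.6 mm; rainfall ≈ 8.6 mm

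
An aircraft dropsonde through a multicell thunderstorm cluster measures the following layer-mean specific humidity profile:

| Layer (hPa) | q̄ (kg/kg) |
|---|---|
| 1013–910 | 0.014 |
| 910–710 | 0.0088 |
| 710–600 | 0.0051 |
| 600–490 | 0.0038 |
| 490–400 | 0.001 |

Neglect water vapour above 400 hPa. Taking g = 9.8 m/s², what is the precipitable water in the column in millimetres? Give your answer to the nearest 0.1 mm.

Precipitable water is the column-integrated vapour mass per unit area: PW = (1/g) Σ q̄ Δp, with q in kg/kg and Δp in Pa (1 kg/m² of water = 1 mm).
Layer 1013–910 hPa: Δp = 103 hPa = 10300 Pa, q̄ = 0.014 kg/kg → 0.014 × 10300 / 9.8 = 14.71 mm
Layer 910–710 hPa: Δp = 200 hPa = 20000 Pa, q̄ = 0.0088 kg/kg → 0.0088 × 20000 / 9.8 = 17.96 mm
Layer 710–600 hPa: Δp = 110 hPa = 11000 Pa, q̄ = 0.0051 kg/kg → 0.0051 × 11000 / 9.8 = 5.72 mm
Layer 600–490 hPa: Δp = 110 hPa = 11000 Pa, q̄ = 0.0038 kg/kg → 0.0038 × 11000 / 9.8 = 4.27 mm
Layer 490–400 hPa: Δp = 90 hPa = 9000 Pa, q̄ = 0.001 kg/kg → 0.001 × 9000 / 9.8 = 0.92 mm
PW = 14.71 + 17.96 + 5.72 + 4.27 + 0.92 = 43.58 ≈ 43.6 mm.

PW ≈ 43.6 mm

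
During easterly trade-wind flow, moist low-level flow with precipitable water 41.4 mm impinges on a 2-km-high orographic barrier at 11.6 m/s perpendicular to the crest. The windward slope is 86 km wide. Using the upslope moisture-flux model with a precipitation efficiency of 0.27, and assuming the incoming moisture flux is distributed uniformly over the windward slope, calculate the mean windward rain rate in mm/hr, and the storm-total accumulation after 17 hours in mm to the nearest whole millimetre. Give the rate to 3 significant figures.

R ≈ 5.43 mm/hr; total ≈ 92 mm

Incoming column moisture flux per unit ridge length: F = V × PW = 11.6 × 41.4 = 480.24 mm·m/s.
Spread over the 86 km slope with efficiency ε = 0.27: R = ε·F/W = 0.27 × 480.24 / 86000 m = 1.508e-03 mm/s.
R = 1.508e-03 × 3600 = 5.43 mm/hr.
Over 17 h: total = 5.43 × 17 = 92.31 ≈ 92 mm.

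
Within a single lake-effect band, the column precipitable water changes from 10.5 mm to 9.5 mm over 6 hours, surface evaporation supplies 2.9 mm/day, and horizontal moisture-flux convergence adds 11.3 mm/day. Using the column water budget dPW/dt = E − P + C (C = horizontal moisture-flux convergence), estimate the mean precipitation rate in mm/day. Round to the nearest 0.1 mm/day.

dPW/dt = (9.5 − 10.5) mm / (6/24 day) = -4.000 mm/day.
P = E + C − dPW/dt = 2.9 + (11.3) − (-4.000) = 18.2 mm/day.

P ≈ 18.2 mm/day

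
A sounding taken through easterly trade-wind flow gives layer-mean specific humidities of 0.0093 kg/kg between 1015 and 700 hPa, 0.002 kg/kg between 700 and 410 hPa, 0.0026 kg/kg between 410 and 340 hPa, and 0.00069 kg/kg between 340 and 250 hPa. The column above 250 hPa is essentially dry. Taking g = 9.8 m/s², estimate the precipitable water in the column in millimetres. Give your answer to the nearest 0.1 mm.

PW ≈ 38.3 mm

Precipitable water is the column-integrated vapour mass per unit area: PW = (1/g) Σ q̄ Δp, with q in kg/kg and Δp in Pa (1 kg/m² of water = 1 mm).
Layer 1015–700 hPa: Δp = 315 hPa = 31500 Pa, q̄ = 0.0093 kg/kg → 0.0093 × 31500 / 9.8 = 29.89 mm
Layer 700–410 hPa: Δp = 290 hPa = 29000 Pa, q̄ = 0.002 kg/kg → 0.002 × 29000 / 9.8 = 5.92 mm
Layer 410–340 hPa: Δp = 70 hPa = 7000 Pa, q̄ = 0.0026 kg/kg → 0.0026 × 7000 / 9.8 = 1.86 mm
Layer 340–250 hPa: Δp = 90 hPa = 9000 Pa, q̄ = 0.00069 kg/kg → 0.00069 × 9000 / 9.8 = 0.63 mm
PW = 29.89 + 5.92 + 1.86 + 0.63 = 38.30 ≈ 38.3 mm.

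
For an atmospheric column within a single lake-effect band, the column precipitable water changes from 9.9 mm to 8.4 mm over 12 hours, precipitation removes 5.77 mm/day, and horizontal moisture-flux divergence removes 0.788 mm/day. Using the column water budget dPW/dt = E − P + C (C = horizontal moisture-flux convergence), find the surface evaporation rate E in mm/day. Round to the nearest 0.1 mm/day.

dPW/dt = (8.4 − 9.9) mm / (12/24 day) = -3.000 mm/day.
E = dPW/dt + P − C = (-3.000) + 5.77 − (-0.788) = 3.6 mm/day.

E ≈ 3.6 mm/day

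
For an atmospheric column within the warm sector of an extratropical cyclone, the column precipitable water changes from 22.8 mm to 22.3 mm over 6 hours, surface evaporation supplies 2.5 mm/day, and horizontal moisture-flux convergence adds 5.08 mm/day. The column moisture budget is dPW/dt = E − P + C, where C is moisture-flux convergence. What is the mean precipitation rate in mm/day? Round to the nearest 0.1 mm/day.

dPW/dt = (22.3 − 22.8) mm / (6/24 day) = -2.000 mm/day.
P = E + C − dPW/dt = 2.5 + (5.08) − (-2.000) = 9.6 mm/day.

P ≈ 9.6 mm/day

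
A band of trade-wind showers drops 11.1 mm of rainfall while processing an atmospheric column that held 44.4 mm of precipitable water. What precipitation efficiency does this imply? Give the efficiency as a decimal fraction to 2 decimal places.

ε ≈ 0.25

ε = rainfall / PW = 11.1 / 44.4 = 0.25.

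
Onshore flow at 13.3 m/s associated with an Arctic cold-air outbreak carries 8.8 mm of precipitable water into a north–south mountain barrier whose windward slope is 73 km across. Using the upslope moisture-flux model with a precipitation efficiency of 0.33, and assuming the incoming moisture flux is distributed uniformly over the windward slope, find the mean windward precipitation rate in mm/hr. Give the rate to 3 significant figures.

R ≈ 1.90 mm/hr

Incoming column moisture flux per unit ridge length: F = V × PW = 13.3 × 8.8 = 117.04 mm·m/s.
Spread over the 73 km slope with efficiency ε = 0.33: R = ε·F/W = 0.33 × 117.04 / 73000 m = 5.291e-04 mm/s.
R = 5.291e-04 × 3600 = 1.90 mm/hr.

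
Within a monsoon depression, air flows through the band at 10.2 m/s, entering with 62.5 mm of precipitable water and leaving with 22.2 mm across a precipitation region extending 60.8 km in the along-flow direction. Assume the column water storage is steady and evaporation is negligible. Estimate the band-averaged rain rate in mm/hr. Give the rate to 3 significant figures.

R ≈ 24.3 mm/hr

Column moisture flux per unit crosswind length is F = V × PW.
Inflow: F_in = 10.2 × 62.5 = 637.5 mm·m/s
Outflow: F_out = 10.2 × 22.2 = 226.44 mm·m/s
Steady-state rate R = (F_in − F_out)/L = (637.5 − 226.44) / 60800 m = 6.761e-03 mm/s.
R = 6.761e-03 × 3600 = 24.3 mm/hr.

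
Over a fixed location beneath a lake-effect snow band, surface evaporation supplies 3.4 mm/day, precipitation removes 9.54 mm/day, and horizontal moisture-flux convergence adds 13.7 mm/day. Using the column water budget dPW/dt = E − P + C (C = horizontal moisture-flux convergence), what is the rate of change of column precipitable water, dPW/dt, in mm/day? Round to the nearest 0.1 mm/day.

dPW/dt ≈ 7.6 mm/day

dPW/dt = E − P + C = 3.4 − 9.54 + (13.7) = 7.6 mm/day.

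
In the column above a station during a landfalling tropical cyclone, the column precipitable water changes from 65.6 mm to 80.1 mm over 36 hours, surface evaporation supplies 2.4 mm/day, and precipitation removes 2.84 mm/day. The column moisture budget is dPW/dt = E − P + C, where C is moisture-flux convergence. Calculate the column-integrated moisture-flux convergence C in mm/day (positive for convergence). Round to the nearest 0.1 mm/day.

dPW/dt = (80.1 − 65.6) mm / (36/24 day) = +9.667 mm/day.
C = dPW/dt − E + P = (+9.667) − 2.4 + 2.84 = 10.1 mm/day.

C ≈ 10.1 mm/day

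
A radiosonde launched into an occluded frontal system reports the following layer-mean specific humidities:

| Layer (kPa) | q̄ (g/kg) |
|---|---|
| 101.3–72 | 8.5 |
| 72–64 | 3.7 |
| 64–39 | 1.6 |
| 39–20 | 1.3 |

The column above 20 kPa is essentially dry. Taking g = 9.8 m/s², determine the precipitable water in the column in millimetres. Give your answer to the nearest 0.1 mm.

PW ≈ 35.0 mm

Precipitable water is the column-integrated vapour mass per unit area: PW = (1/g) Σ q̄ Δp, with q in kg/kg and Δp in Pa (1 kg/m² of water = 1 mm).
Layer 101.3–72 kPa: Δp = 293 hPa = 29300 Pa, q̄ = 0.0085 kg/kg → 0.0085 × 29300 / 9.8 = 25.41 mm
Layer 72–64 kPa: Δp = 80 hPa = 8000 Pa, q̄ = 0.0037 kg/kg → 0.0037 × 8000 / 9.8 = 3.02 mm
Layer 64–39 kPa: Δp = 250 hPa = 25000 Pa, q̄ = 0.0016 kg/kg → 0.0016 × 25000 / 9.8 = 4.08 mm
Layer 39–20 kPa: Δp = 190 hPa = 19000 Pa, q̄ = 0.0013 kg/kg → 0.0013 × 19000 / 9.8 = 2.52 mm
PW = 25.41 + 3.02 + 4.08 + 2.52 = 35.03 ≈ 35.0 mm.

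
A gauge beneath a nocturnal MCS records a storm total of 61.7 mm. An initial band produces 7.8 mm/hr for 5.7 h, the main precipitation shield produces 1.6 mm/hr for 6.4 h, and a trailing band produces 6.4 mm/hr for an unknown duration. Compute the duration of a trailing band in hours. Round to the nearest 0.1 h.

Known phases: 7.8 × 5.7 + 1.6 × 6.4 = 44.46 + 10.24 = 54.7 mm.
Remaining depth = 61.7 − 54.7 = 7 mm.
Duration = 7 / 6.4 = 1.1 h.

duration ≈ 1.1 h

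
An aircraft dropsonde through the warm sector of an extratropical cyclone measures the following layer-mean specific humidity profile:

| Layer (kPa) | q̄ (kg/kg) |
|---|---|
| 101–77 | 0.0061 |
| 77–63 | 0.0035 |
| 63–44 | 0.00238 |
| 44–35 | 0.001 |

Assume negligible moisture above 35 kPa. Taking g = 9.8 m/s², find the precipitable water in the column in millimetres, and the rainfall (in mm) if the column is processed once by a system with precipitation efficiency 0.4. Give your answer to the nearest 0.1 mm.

PW ≈ 25.5 mm; rainfall ≈ 10.2 mm

Precipitable water is the column-integrated vapour mass per unit area: PW = (1/g) Σ q̄ Δp, with q in kg/kg and Δp in Pa (1 kg/m² of water = 1 mm).
Layer 101–77 kPa: Δp = 240 hPa = 24000 Pa, q̄ = 0.0061 kg/kg → 0.0061 × 24000 / 9.8 = 14.94 mm
Layer 77–63 kPa: Δp = 140 hPa = 14000 Pa, q̄ = 0.0035 kg/kg → 0.0035 × 14000 / 9.8 = 5.00 mm
Layer 63–44 kPa: Δp = 190 hPa = 19000 Pa, q̄ = 0.00238 kg/kg → 0.00238 × 19000 / 9.8 = 4.61 mm
Layer 44–35 kPa: Δp = 90 hPa = 9000 Pa, q̄ = 0.001 kg/kg → 0.001 × 9000 / 9.8 = 0.92 mm
PW = 14.94 + 5.00 + 4.61 + 0.92 = 25.47 ≈ 25.5 mm.
Rainfall = ε × PW = 0.4 × 25.5 = 10.2 mm.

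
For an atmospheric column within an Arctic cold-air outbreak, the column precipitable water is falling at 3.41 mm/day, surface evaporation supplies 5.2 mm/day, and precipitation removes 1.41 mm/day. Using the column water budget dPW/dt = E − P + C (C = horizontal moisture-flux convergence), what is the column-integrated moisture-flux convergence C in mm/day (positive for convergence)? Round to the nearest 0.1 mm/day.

C ≈ -7.2 mm/day

dPW/dt = -3.41 mm/day.
C = dPW/dt − E + P = (-3.41) − 5.2 + 1.41 = -7.2 mm/day.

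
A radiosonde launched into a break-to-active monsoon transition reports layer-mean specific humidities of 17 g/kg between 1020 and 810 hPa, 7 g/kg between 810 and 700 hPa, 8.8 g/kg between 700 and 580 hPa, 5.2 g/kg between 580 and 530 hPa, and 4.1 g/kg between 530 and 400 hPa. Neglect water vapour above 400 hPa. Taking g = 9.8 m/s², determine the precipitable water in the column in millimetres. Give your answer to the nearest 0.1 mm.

PW ≈ 63.2 mm

Precipitable water is the column-integrated vapour mass per unit area: PW = (1/g) Σ q̄ Δp, with q in kg/kg and Δp in Pa (1 kg/m² of water = 1 mm).
Layer 1020–810 hPa: Δp = 210 hPa = 21000 Pa, q̄ = 0.017 kg/kg → 0.017 × 21000 / 9.8 = 36.43 mm
Layer 810–700 hPa: Δp = 110 hPa = 11000 Pa, q̄ = 0.007 kg/kg → 0.007 × 11000 / 9.8 = 7.86 mm
Layer 700–580 hPa: Δp = 120 hPa = 12000 Pa, q̄ = 0.0088 kg/kg → 0.0088 × 12000 / 9.8 = 10.78 mm
Layer 580–530 hPa: Δp = 50 hPa = 5000 Pa, q̄ = 0.0052 kg/kg → 0.0052 × 5000 / 9.8 = 2.65 mm
Layer 530–400 hPa: Δp = 130 hPa = 13000 Pa, q̄ = 0.0041 kg/kg → 0.0041 × 13000 / 9.8 = 5.44 mm
PW = 36.43 + 7.86 + 10.78 + 2.65 + 5.44 = 63.16 ≈ 63.2 mm.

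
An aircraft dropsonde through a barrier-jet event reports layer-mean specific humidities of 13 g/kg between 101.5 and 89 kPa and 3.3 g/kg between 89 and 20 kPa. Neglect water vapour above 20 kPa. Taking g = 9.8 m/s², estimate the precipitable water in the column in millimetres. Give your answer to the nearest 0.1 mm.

Precipitable water is the column-integrated vapour mass per unit area: PW = (1/g) Σ q̄ Δp, with q in kg/kg and Δp in Pa (1 kg/m² of water = 1 mm).
Layer 101.5–89 kPa: Δp = 125 hPa = 12500 Pa, q̄ = 0.013 kg/kg → 0.013 × 12500 / 9.8 = 16.58 mm
Layer 89–20 kPa: Δp = 690 hPa = 69000 Pa, q̄ = 0.0033 kg/kg → 0.0033 × 69000 / 9.8 = 23.23 mm
PW = 16.58 + 23.23 = 39.81 ≈ 39.8 mm.

PW ≈ 39.8 mm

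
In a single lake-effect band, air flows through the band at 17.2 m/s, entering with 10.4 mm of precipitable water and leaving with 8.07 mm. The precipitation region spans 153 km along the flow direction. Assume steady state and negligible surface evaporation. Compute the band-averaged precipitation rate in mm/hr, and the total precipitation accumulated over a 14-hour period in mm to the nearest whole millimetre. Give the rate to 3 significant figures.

R ≈ 0.943 mm/hr; total ≈ 13 mm

Column moisture flux per unit crosswind length is F = V × PW.
Inflow: F_in = 17.2 × 10.4 = 178.88 mm·m/s
Outflow: F_out = 17.2 × 8.07 = 138.804 mm·m/s
Steady-state rate R = (F_in − F_out)/L = (178.88 − 138.804) / 153000 m = 2.619e-04 mm/s.
R = 2.619e-04 × 3600 = 0.943 mm/hr.
Over 14 h: total = 0.943 × 14 = 13.202 ≈ 13 mm.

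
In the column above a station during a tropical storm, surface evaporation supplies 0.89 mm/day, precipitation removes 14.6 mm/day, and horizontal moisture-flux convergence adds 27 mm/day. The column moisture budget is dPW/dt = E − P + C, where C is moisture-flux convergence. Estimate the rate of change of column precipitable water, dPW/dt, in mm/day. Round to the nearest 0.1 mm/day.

dPW/dt ≈ 13.3 mm/day

dPW/dt = E − P + C = 0.89 − 14.6 + (27) = 13.3 mm/day.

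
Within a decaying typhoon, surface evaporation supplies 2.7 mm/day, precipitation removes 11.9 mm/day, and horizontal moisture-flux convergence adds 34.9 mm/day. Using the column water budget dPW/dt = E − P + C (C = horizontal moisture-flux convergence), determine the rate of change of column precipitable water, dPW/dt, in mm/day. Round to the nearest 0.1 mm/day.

dPW/dt ≈ 25.7 mm/day

dPW/dt = E − P + C = 2.7 − 11.9 + (34.9) = 25.7 mm/day.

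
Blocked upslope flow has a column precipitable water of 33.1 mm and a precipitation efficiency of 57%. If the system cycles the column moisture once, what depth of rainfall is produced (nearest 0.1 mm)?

Rainfall = ε × PW = 0.57 × 33.1 = 18.9 mm.

rainfall ≈ 18.9 mm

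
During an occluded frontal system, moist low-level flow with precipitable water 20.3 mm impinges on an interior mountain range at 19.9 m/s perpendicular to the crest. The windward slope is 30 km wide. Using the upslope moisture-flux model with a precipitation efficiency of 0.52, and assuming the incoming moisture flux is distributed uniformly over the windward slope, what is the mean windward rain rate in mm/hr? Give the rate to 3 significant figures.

Incoming column moisture flux per unit ridge length: F = V × PW = 19.9 × 20.3 = 403.97 mm·m/s.
Spread over the 30 km slope with efficiency ε = 0.52: R = ε·F/W = 0.52 × 403.97 / 30000 m = 7.002e-03 mm/s.
R = 7.002e-03 × 3600 = 25.2 mm/hr.

R ≈ 25.2 mm/hr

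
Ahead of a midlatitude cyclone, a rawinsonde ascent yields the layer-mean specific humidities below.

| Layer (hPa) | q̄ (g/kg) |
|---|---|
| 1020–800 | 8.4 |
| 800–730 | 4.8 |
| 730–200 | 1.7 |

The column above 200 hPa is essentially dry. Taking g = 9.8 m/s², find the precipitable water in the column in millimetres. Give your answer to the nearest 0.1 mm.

Precipitable water is the column-integrated vapour mass per unit area: PW = (1/g) Σ q̄ Δp, with q in kg/kg and Δp in Pa (1 kg/m² of water = 1 mm).
Layer 1020–800 hPa: Δp = 220 hPa = 22000 Pa, q̄ = 0.0084 kg/kg → 0.0084 × 22000 / 9.8 = 18.86 mm
Layer 800–730 hPa: Δp = 70 hPa = 7000 Pa, q̄ = 0.0048 kg/kg → 0.0048 × 7000 / 9.8 = 3.43 mm
Layer 730–200 hPa: Δp = 530 hPa = 53000 Pa, q̄ = 0.0017 kg/kg → 0.0017 × 53000 / 9.8 = 9.19 mm
PW = 18.86 + 3.43 + 9.19 = 31.48 ≈ 31.5 mm.

PW ≈ 31.5 mm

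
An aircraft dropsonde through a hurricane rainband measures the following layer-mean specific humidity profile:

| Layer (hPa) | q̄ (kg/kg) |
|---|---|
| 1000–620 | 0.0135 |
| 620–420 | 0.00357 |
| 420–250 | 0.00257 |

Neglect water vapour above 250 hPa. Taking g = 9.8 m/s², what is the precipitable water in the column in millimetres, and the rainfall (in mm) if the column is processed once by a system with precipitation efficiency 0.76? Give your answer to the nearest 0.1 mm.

PW ≈ 64.1 mm; rainfall ≈ 48.7 mm

Precipitable water is the column-integrated vapour mass per unit area: PW = (1/g) Σ q̄ Δp, with q in kg/kg and Δp in Pa (1 kg/m² of water = 1 mm).
Layer 1000–620 hPa: Δp = 380 hPa = 38000 Pa, q̄ = 0.0135 kg/kg → 0.0135 × 38000 / 9.8 = 52.35 mm
Layer 620–420 hPa: Δp = 200 hPa = 20000 Pa, q̄ = 0.00357 kg/kg → 0.00357 × 20000 / 9.8 = 7.29 mm
Layer 420–250 hPa: Δp = 170 hPa = 17000 Pa, q̄ = 0.00257 kg/kg → 0.00257 × 17000 / 9.8 = 4.46 mm
PW = 52.35 + 7.29 + 4.46 = 64.10 ≈ 64.1 mm.
Rainfall = ε × PW = 0.76 × 64.1 = 48.7 mm.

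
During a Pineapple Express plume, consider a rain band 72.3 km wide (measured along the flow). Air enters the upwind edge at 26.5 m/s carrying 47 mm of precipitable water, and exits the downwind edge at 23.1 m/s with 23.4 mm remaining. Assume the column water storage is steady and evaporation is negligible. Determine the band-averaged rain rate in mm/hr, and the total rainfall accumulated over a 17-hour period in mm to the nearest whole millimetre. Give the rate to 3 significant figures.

R ≈ 35.1 mm/hr; total ≈ 597 mm

Column moisture flux per unit crosswind length is F = V × PW.
Inflow: F_in = 26.5 × 47 = 1245.5 mm·m/s
Outflow: F_out = 23.1 × 23.4 = 540.54 mm·m/s
Steady-state rate R = (F_in − F_out)/L = (1245.5 − 540.54) / 72300 m = 9.750e-03 mm/s.
R = 9.750e-03 × 3600 = 35.1 mm/hr.
Over 17 h: total = 35.1 × 17 = 596.7 ≈ 597 mm.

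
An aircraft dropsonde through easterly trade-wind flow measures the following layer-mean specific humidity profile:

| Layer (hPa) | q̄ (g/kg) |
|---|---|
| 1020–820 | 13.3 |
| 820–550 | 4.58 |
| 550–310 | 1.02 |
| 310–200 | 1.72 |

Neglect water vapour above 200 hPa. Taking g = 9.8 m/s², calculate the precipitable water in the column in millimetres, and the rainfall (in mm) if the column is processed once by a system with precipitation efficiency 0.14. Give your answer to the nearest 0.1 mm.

PW ≈ 44.2 mm; rainfall ≈ 6.2 mm

Precipitable water is the column-integrated vapour mass per unit area: PW = (1/g) Σ q̄ Δp, with q in kg/kg and Δp in Pa (1 kg/m² of water = 1 mm).
Layer 1020–820 hPa: Δp = 200 hPa = 20000 Pa, q̄ = 0.0133 kg/kg → 0.0133 × 20000 / 9.8 = 27.14 mm
Layer 820–550 hPa: Δp = 270 hPa = 27000 Pa, q̄ = 0.00458 kg/kg → 0.00458 × 27000 / 9.8 = 12.62 mm
Layer 550–310 hPa: Δp = 240 hPa = 24000 Pa, q̄ = 0.00102 kg/kg → 0.00102 × 24000 / 9.8 = 2.50 mm
Layer 310–200 hPa: Δp = 110 hPa = 11000 Pa, q̄ = 0.00172 kg/kg → 0.00172 × 11000 / 9.8 = 1.93 mm
PW = 27.14 + 12.62 + 2.50 + 1.93 = 44.19 ≈ 44.2 mm.
Rainfall = ε × PW = 0.14 × 44.2 = 6.2 mm.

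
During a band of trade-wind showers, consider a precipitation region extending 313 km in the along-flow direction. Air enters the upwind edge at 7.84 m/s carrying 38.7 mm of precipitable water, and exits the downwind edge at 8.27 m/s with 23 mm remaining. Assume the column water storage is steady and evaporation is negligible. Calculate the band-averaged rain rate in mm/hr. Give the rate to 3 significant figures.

R ≈ 1.30 mm/hr

Column moisture flux per unit crosswind length is F = V × PW.
Inflow: F_in = 7.84 × 38.7 = 303.408 mm·m/s
Outflow: F_out = 8.27 × 23 = 190.21 mm·m/s
Steady-state rate R = (F_in − F_out)/L = (303.408 − 190.21) / 313000 m = 3.617e-04 mm/s.
R = 3.617e-04 × 3600 = 1.30 mm/hr.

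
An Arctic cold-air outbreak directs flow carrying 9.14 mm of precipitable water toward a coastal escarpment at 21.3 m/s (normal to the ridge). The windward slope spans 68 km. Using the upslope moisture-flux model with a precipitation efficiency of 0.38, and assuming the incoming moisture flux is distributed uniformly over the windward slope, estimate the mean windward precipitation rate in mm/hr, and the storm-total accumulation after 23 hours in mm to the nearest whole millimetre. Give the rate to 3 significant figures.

Incoming column moisture flux per unit ridge length: F = V × PW = 21.3 × 9.14 = 194.682 mm·m/s.
Spread over the 68 km slope with efficiency ε = 0.38: R = ε·F/W = 0.38 × 194.682 / 68000 m = 1.088e-03 mm/s.
R = 1.088e-03 × 3600 = 3.92 mm/hr.
Over 23 h: total = 3.92 × 23 = 90.16 ≈ 90 mm.

R ≈ 3.92 mm/hr; total ≈ 90 mm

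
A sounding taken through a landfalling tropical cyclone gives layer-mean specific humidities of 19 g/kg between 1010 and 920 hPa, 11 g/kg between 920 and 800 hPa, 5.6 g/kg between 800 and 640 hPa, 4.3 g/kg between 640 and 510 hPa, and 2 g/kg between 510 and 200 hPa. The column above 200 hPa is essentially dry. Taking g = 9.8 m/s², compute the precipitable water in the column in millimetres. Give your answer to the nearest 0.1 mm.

PW ≈ 52.1 mm

Precipitable water is the column-integrated vapour mass per unit area: PW = (1/g) Σ q̄ Δp, with q in kg/kg and Δp in Pa (1 kg/m² of water = 1 mm).
Layer 1010–920 hPa: Δp = 90 hPa = 9000 Pa, q̄ = 0.019 kg/kg → 0.019 × 9000 / 9.8 = 17.45 mm
Layer 920–800 hPa: Δp = 120 hPa = 12000 Pa, q̄ = 0.011 kg/kg → 0.011 × 12000 / 9.8 = 13.47 mm
Layer 800–640 hPa: Δp = 160 hPa = 16000 Pa, q̄ = 0.0056 kg/kg → 0.0056 × 16000 / 9.8 = 9.14 mm
Layer 640–510 hPa: Δp = 130 hPa = 13000 Pa, q̄ = 0.0043 kg/kg → 0.0043 × 13000 / 9.8 = 5.70 mm
Layer 510–200 hPa: Δp = 310 hPa = 31000 Pa, q̄ = 0.002 kg/kg → 0.002 × 31000 / 9.8 = 6.33 mm
PW = 17.45 + 13.47 + 9.14 + 5.70 + 6.33 = 52.09 ≈ 52.1 mm.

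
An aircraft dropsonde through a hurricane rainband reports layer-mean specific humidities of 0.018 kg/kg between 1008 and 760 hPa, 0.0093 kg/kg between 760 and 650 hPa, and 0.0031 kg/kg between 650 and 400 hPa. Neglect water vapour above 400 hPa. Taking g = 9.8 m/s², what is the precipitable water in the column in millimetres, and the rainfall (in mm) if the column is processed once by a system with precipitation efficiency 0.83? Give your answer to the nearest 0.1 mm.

Precipitable water is the column-integrated vapour mass per unit area: PW = (1/g) Σ q̄ Δp, with q in kg/kg and Δp in Pa (1 kg/m² of water = 1 mm).
Layer 1008–760 hPa: Δp = 248 hPa = 24800 Pa, q̄ = 0.018 kg/kg → 0.018 × 24800 / 9.8 = 45.55 mm
Layer 760–650 hPa: Δp = 110 hPa = 11000 Pa, q̄ = 0.0093 kg/kg → 0.0093 × 11000 / 9.8 = 10.44 mm
Layer 650–400 hPa: Δp = 250 hPa = 25000 Pa, q̄ = 0.0031 kg/kg → 0.0031 × 25000 / 9.8 = 7.91 mm
PW = 45.55 + 10.44 + 7.91 = 63.90 ≈ 63.9 mm.
Rainfall = ε × PW = 0.83 × 63.9 = 53.0 mm.

PW ≈ 63.9 mm; rainfall ≈ 53.0 mm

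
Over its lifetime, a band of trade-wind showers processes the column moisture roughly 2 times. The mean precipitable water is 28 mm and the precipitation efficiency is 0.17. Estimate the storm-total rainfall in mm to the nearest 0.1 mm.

rainfall ≈ 9.5 mm

Each cycle deposits ε × PW = 0.17 × 28 = 4.76 mm.
Over 2 cycles: 2 × 4.76 = 9.5 mm.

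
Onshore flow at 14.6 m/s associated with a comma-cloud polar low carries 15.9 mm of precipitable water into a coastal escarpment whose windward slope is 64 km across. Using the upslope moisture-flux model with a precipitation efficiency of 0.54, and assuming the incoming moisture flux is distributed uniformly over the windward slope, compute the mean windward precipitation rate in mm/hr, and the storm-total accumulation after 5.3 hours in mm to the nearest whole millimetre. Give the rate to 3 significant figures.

R ≈ 7.05 mm/hr; total ≈ 37 mm

Incoming column moisture flux per unit ridge length: F = V × PW = 14.6 × 15.9 = 232.14 mm·m/s.
Spread over the 64 km slope with efficiency ε = 0.54: R = ε·F/W = 0.54 × 232.14 / 64000 m = 1.959e-03 mm/s.
R = 1.959e-03 × 3600 = 7.05 mm/hr.
Over 5.3 h: total = 7.05 × 5.3 = 37.365 ≈ 37 mm.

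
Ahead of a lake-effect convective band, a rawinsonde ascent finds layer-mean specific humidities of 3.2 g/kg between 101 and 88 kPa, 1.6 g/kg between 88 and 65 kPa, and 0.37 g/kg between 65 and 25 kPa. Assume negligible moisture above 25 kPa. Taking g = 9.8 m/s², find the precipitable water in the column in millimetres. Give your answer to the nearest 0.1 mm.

PW ≈ 9.5 mm

Precipitable water is the column-integrated vapour mass per unit area: PW = (1/g) Σ q̄ Δp, with q in kg/kg and Δp in Pa (1 kg/m² of water = 1 mm).
Layer 101–88 kPa: Δp = 130 hPa = 13000 Pa, q̄ = 0.0032 kg/kg → 0.0032 × 13000 / 9.8 = 4.24 mm
Layer 88–65 kPa: Δp = 230 hPa = 23000 Pa, q̄ = 0.0016 kg/kg → 0.0016 × 23000 / 9.8 = 3.76 mm
Layer 65–25 kPa: Δp = 400 hPa = 40000 Pa, q̄ = 0.00037 kg/kg → 0.00037 × 40000 / 9.8 = 1.51 mm
PW = 4.24 + 3.76 + 1.51 = 9.51 ≈ 9.5 mm.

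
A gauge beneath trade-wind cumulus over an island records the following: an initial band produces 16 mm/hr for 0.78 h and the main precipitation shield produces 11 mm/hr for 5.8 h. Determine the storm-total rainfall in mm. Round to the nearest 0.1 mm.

total ≈ 76.3 mm

Total = Σ Rᵢ Δtᵢ = 16 × 0.78 + 11 × 5.8
      = 12.48 + 63.8 = 76.3 mm.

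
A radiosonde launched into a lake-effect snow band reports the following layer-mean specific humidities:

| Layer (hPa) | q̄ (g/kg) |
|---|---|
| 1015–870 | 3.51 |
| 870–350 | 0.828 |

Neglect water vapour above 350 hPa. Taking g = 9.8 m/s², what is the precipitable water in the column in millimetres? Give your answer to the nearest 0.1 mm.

PW ≈ 9.6 mm

Precipitable water is the column-integrated vapour mass per unit area: PW = (1/g) Σ q̄ Δp, with q in kg/kg and Δp in Pa (1 kg/m² of water = 1 mm).
Layer 1015–870 hPa: Δp = 145 hPa = 14500 Pa, q̄ = 0.00351 kg/kg → 0.00351 × 14500 / 9.8 = 5.19 mm
Layer 870–350 hPa: Δp = 520 hPa = 52000 Pa, q̄ = 0.000828 kg/kg → 0.000828 × 52000 / 9.8 = 4.39 mm
PW = 5.19 + 4.39 = 9.58 ≈ 9.6 mm.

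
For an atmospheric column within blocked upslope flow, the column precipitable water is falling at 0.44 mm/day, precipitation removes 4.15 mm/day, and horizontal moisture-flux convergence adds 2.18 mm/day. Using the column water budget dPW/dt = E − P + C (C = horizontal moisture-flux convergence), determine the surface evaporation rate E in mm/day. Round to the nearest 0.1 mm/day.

dPW/dt = -0.44 mm/day.
E = dPW/dt + P − C = (-0.44) + 4.15 − (2.18) = 1.5 mm/day.

E ≈ 1.5 mm/day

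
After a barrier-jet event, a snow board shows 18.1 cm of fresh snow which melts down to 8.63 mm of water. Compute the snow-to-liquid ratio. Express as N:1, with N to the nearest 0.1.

Ratio = snow depth / SWE = 181 mm / 8.63 mm = 21.0, i.e. 21.0:1.

ratio ≈ 21.0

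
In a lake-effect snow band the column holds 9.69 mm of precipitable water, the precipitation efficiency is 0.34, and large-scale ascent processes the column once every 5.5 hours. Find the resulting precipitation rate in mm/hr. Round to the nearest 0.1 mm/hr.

Each overturning extracts ε × PW = 0.34 × 9.69 = 3.2946 mm.
Rate = ε·PW / τ = 3.2946 / 5.5 h = 0.6 mm/hr.

R ≈ 0.6 mm/hr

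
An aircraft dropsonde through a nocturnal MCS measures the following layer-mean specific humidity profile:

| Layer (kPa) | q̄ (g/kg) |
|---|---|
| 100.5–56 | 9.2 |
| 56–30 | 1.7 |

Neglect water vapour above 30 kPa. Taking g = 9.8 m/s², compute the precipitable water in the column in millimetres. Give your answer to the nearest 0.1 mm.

Precipitable water is the column-integrated vapour mass per unit area: PW = (1/g) Σ q̄ Δp, with q in kg/kg and Δp in Pa (1 kg/m² of water = 1 mm).
Layer 100.5–56 kPa: Δp = 445 hPa = 44500 Pa, q̄ = 0.0092 kg/kg → 0.0092 × 44500 / 9.8 = 41.78 mm
Layer 56–30 kPa: Δp = 260 hPa = 26000 Pa, q̄ = 0.0017 kg/kg → 0.0017 × 26000 / 9.8 = 4.51 mm
PW = 41.78 + 4.51 = 46.29 ≈ 46.3 mm.

PW ≈ 46.3 mm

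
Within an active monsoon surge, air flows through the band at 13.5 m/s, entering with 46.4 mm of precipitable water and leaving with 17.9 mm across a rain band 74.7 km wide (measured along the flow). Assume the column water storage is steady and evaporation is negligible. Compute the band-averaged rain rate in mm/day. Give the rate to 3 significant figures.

Column moisture flux per unit crosswind length is F = V × PW.
Inflow: F_in = 13.5 × 46.4 = 626.4 mm·m/s
Outflow: F_out = 13.5 × 17.9 = 241.65 mm·m/s
Steady-state rate R = (F_in − F_out)/L = (626.4 − 241.65) / 74700 m = 5.151e-03 mm/s.
R = 5.151e-03 × 3600 × 24 = 445 mm/day.

R ≈ 445 mm/day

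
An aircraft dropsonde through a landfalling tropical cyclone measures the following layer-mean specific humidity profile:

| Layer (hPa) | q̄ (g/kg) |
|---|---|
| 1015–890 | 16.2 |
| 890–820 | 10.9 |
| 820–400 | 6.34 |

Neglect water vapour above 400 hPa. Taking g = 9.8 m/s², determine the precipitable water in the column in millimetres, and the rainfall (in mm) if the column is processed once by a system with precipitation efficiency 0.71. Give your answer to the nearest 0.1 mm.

PW ≈ 55.6 mm; rainfall ≈ 39.5 mm

Precipitable water is the column-integrated vapour mass per unit area: PW = (1/g) Σ q̄ Δp, with q in kg/kg and Δp in Pa (1 kg/m² of water = 1 mm).
Layer 1015–890 hPa: Δp = 125 hPa = 12500 Pa, q̄ = 0.0162 kg/kg → 0.0162 × 12500 / 9.8 = 20.66 mm
Layer 890–820 hPa: Δp = 70 hPa = 7000 Pa, q̄ = 0.0109 kg/kg → 0.0109 × 7000 / 9.8 = 7.79 mm
Layer 820–400 hPa: Δp = 420 hPa = 42000 Pa, q̄ = 0.00634 kg/kg → 0.00634 × 42000 / 9.8 = 27.17 mm
PW = 20.66 + 7.79 + 27.17 = 55.62 ≈ 55.6 mm.
Rainfall = ε × PW = 0.71 × 55.6 = 39.5 mm.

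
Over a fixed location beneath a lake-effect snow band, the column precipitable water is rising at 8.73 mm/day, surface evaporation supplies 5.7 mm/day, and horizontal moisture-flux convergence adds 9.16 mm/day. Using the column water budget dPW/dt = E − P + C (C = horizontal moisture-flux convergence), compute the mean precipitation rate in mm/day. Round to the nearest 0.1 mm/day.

P ≈ 6.1 mm/day

dPW/dt = +8.73 mm/day.
P = E + C − dPW/dt = 5.7 + (9.16) − (+8.73) = 6.1 mm/day.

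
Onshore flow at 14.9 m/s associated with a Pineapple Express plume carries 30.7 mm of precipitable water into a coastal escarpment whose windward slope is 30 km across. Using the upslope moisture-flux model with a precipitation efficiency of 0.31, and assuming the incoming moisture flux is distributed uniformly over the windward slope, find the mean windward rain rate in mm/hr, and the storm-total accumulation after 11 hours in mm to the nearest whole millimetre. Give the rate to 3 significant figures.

Incoming column moisture flux per unit ridge length: F = V × PW = 14.9 × 30.7 = 457.43 mm·m/s.
Spread over the 30 km slope with efficiency ε = 0.31: R = ε·F/W = 0.31 × 457.43 / 30000 m = 4.727e-03 mm/s.
R = 4.727e-03 × 3600 = 17.0 mm/hr.
Over 11 h: total = 17.0 × 11 = 187 mm.

R ≈ 17.0 mm/hr; total ≈ 187 mm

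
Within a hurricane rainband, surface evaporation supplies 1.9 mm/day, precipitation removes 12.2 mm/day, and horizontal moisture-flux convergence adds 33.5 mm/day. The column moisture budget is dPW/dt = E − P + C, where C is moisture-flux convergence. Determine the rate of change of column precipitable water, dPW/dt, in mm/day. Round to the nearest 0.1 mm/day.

dPW/dt ≈ 23.2 mm/day

dPW/dt = E − P + C = 1.9 − 12.2 + (33.5) = 23.2 mm/day.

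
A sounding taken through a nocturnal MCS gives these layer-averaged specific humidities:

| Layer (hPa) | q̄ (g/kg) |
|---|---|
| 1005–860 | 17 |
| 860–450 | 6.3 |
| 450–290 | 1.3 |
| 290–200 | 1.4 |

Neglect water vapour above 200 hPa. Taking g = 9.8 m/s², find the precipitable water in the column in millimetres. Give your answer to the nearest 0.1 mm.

Precipitable water is the column-integrated vapour mass per unit area: PW = (1/g) Σ q̄ Δp, with q in kg/kg and Δp in Pa (1 kg/m² of water = 1 mm).
Layer 1005–860 hPa: Δp = 145 hPa = 14500 Pa, q̄ = 0.017 kg/kg → 0.017 × 14500 / 9.8 = 25.15 mm
Layer 860–450 hPa: Δp = 410 hPa = 41000 Pa, q̄ = 0.0063 kg/kg → 0.0063 × 41000 / 9.8 = 26.36 mm
Layer 450–290 hPa: Δp = 160 hPa = 16000 Pa, q̄ = 0.0013 kg/kg → 0.0013 × 16000 / 9.8 = 2.12 mm
Layer 290–200 hPa: Δp = 90 hPa = 9000 Pa, q̄ = 0.0014 kg/kg → 0.0014 × 9000 / 9.8 = 1.29 mm
PW = 25.15 + 26.36 + 2.12 + 1.29 = 54.92 ≈ 54.9 mm.

PW ≈ 54.9 mm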